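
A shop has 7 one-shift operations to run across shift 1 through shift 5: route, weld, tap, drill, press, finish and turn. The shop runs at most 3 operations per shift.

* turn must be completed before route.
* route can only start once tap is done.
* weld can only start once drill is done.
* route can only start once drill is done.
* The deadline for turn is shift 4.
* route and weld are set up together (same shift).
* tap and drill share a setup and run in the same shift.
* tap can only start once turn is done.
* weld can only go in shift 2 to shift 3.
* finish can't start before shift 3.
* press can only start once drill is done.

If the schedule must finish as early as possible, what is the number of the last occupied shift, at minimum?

The precedence chain requires at least 3 distinct shifts.
With at most 3 per shift and 7 operations, at least 3 shifts are needed.
Could 3 shifts be enough, i.e. nothing placed later than shift 3? No: weld's window within 3 shifts is {shift 2, shift 3}; finish's window within 3 shifts is {shift 3}; turn's window within 3 shifts is {shift 1, shift 2, shift 3}; route must come after drill (at shift 1 or later) → {shift 2, shift 3}; drill must come before route (at shift 3 or earlier) → {shift 1, shift 2}; press must come after drill (at shift 1 or later) → {shift 2, shift 3}; tap must come after turn (at shift 1 or later) → {shift 2, shift 3}; route must come after tap (at shift 2 or later) → {shift 3}; tap must come before route (at shift 3 or earlier) → {shift 2}; weld must be in the same shift as route (in {shift 3}) → {shift 3}; drill must be in the same shift as tap (in {shift 2}) → {shift 2}; press can't use shift 3, already full with route, weld and finish (limit 3) → {shift 2}; press must come after drill (at shift 2 or later) → nothing is left.
So 3 shifts is not enough.
4 works (last occupied shift: shift 4): for example route=shift 3, finish=shift 3, turn=shift 1, drill=shift 2, weld=shift 3, press=shift 4, tap=shift 2.

shift 4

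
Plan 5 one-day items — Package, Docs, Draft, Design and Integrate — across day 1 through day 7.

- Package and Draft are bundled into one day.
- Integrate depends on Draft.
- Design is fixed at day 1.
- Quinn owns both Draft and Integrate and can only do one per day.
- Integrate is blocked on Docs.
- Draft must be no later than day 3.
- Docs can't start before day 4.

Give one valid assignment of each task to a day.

Package=day 1; Integrate=day 5; Docs=day 4; Draft=day 1; Design=day 1

Checking: Docs(day 4) before Integrate(day 5); Draft(day 1) before Integrate(day 5); Draft(day 1) != Integrate(day 5); Package = Draft = day 1; Docs=day 4 in [day 4,day 7]; Design=day 1 in [day 1,day 1]; Draft=day 1 in [day 1,day 3].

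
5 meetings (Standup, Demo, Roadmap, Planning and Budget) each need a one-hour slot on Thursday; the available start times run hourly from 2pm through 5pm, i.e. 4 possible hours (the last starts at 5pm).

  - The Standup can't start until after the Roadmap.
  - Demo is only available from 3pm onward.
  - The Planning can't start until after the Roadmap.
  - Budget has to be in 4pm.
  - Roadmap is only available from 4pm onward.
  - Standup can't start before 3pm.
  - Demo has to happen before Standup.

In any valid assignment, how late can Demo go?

4pm

Demo is available from 3pm; downstream work caps Demo at 4pm.
Demo at 4pm is achievable: Demo=4pm; Budget=4pm; Standup=5pm; Roadmap=4pm; Planning=5pm.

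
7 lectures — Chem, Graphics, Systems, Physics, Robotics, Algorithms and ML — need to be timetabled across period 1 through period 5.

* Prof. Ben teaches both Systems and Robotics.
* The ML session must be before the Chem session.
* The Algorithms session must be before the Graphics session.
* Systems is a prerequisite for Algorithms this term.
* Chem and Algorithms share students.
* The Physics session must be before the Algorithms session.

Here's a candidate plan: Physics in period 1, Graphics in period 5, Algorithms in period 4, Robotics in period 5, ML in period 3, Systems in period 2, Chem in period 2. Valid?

Systems is a prerequisite for Algorithms this term — holds.
The ML session must be before the Chem session — violated.
Chem and Algorithms share students — holds.
Prof. Ben teaches both Systems and Robotics — holds.
The Physics session must be before the Algorithms session — holds.
The Algorithms session must be before the Graphics session — holds.

No. The ML session must be before the Chem session is not satisfied.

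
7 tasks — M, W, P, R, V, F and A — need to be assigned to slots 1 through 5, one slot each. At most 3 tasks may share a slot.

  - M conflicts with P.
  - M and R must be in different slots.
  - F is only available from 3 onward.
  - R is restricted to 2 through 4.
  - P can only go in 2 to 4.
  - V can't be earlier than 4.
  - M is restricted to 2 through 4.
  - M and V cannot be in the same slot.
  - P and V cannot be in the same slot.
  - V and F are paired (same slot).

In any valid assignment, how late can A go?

5

A at 5 is achievable: R in 3, A in 5, F in 4, P in 3, M in 2, V in 4, W in 1.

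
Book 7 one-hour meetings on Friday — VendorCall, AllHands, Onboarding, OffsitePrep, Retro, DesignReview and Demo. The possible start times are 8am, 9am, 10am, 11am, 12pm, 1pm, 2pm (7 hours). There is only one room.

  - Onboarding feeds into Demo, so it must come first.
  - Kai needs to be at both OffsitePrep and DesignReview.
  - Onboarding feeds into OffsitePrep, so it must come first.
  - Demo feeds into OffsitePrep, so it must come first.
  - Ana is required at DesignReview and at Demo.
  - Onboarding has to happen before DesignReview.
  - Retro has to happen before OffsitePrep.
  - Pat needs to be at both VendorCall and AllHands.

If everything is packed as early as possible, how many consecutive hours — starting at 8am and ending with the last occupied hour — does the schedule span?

7 hours

The precedence chain requires at least 3 distinct hours.
With at most 1 per hour and 7 meetings, at least 7 hours are needed.
7 works (last occupied hour: 2pm): for example Onboarding -> 8am; VendorCall -> 1pm; OffsitePrep -> 11am; Demo -> 9am; DesignReview -> 12pm; AllHands -> 2pm; Retro -> 10am.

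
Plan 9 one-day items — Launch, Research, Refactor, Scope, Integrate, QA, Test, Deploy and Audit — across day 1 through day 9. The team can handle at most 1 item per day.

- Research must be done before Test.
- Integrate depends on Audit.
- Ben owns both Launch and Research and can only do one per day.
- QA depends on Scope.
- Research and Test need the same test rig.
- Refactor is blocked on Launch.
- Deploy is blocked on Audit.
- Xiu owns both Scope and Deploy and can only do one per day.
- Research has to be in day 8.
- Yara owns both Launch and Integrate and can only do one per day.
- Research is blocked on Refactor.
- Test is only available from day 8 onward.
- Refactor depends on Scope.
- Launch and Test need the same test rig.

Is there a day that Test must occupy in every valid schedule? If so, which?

day 9

Test's window is day 8–day 9.
Research is fixed at day 8, and Test can't share a day with Research.
So Test must be day 9.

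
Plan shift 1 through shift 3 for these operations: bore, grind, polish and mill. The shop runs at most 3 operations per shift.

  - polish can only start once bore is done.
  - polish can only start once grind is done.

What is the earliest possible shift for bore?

Downstream work caps bore at shift 2.
bore at shift 1 is achievable: bore=shift 1, grind=shift 1, polish=shift 2, mill=shift 1.

shift 1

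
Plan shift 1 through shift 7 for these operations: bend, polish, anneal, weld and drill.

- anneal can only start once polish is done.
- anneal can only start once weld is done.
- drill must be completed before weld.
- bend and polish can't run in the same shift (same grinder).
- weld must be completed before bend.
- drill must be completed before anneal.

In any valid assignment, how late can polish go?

shift 6

Downstream work caps polish at shift 6.
polish at shift 6 is achievable: bend -> shift 3; drill -> shift 1; anneal -> shift 7; weld -> shift 2; polish -> shift 6.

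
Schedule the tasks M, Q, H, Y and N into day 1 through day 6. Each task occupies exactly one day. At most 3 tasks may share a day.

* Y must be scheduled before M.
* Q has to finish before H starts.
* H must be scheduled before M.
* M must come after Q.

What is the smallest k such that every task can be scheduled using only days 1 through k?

3

The precedence chain requires at least 3 distinct days.
With at most 3 per day and 5 tasks, at least 2 days are needed.
3 works (last occupied day: day 3): for example Y=day 1, Q=day 1, H=day 2, N=day 1, M=day 3.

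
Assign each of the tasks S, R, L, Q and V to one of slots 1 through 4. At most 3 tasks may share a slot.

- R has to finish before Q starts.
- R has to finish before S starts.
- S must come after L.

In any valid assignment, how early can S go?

Precedence pushes S to at least 2.
S at 2 is achievable: L=1, S=2, R=1, V=1, Q=2.

2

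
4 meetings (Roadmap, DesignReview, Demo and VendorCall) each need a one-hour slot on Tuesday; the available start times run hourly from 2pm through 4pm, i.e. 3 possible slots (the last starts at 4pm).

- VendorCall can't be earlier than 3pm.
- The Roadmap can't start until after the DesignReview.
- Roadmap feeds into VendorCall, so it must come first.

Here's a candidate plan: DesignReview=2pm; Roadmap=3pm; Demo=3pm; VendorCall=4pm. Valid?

Yes, all constraints hold

VendorCall can't be earlier than 3pm — holds.
Roadmap feeds into VendorCall, so it must come first — holds.
The Roadmap can't start until after the DesignReview — holds.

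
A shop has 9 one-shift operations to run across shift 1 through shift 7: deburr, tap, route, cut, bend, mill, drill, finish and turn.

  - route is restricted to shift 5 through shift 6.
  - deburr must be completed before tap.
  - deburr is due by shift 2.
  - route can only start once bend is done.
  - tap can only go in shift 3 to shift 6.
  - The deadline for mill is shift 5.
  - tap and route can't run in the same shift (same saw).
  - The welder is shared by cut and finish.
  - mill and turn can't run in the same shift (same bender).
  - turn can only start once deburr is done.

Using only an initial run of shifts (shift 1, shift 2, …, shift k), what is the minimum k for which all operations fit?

The precedence chain requires at least 2 distinct shifts.
route can't be placed before shift 5, so the schedule must run through at least shift 5.
5 works (last occupied shift: shift 5): for example route=shift 5, bend=shift 1, turn=shift 2, finish=shift 2, deburr=shift 1, drill=shift 1, tap=shift 3, cut=shift 1, mill=shift 1.

5 shifts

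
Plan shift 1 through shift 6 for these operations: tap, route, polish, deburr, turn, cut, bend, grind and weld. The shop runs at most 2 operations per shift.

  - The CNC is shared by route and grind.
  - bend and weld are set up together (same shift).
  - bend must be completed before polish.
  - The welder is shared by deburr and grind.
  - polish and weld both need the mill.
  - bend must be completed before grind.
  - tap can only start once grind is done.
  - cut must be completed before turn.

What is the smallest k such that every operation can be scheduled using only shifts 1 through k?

The precedence chain requires at least 3 distinct shifts.
With at most 2 per shift and 9 operations, at least 5 shifts are needed.
5 works (last occupied shift: shift 5): for example polish=shift 2; deburr=shift 5; tap=shift 3; cut=shift 3; turn=shift 4; route=shift 4; weld=shift 1; bend=shift 1; grind=shift 2.

5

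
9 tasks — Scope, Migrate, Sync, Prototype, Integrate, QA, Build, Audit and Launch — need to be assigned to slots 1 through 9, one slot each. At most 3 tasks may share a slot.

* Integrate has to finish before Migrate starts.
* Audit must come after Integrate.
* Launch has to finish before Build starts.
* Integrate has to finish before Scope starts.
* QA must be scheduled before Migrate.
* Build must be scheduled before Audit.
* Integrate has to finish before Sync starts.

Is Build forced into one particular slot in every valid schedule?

Build can be 2 (e.g. Audit -> 3, Build -> 2, Prototype -> 3, Migrate -> 2, Integrate -> 1, Launch -> 1, Sync -> 3, QA -> 1, Scope -> 2) or 3 (e.g. Audit in 4, Launch in 1, Integrate in 1, Build in 3, Sync in 2, Migrate in 2, QA in 1, Scope in 2, Prototype in 3).

No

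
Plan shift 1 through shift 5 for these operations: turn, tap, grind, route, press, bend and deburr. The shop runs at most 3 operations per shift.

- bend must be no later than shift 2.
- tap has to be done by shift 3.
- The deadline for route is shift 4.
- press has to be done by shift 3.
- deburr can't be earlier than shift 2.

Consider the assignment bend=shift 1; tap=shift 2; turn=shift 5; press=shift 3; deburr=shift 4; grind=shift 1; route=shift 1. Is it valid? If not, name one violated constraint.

Yes, all constraints hold

deburr can't be earlier than shift 2 — holds.
press has to be done by shift 3 — holds.
bend must be no later than shift 2 — holds.
tap has to be done by shift 3 — holds.
The deadline for route is shift 4 — holds.
The shop runs at most 3 operations per shift — holds.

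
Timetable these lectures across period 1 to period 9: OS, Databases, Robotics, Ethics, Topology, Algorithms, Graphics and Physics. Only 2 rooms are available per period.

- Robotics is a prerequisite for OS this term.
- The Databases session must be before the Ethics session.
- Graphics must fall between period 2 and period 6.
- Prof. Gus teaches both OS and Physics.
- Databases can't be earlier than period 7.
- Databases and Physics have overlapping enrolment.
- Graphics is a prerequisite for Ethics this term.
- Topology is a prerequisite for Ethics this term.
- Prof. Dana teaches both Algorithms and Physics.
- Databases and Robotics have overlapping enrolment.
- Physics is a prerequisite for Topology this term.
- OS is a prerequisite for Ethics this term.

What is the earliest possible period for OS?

period 2

Precedence pushes OS to at least period 2; downstream work caps OS at period 8.
OS at period 2 is achievable: Physics -> period 1, Robotics -> period 1, Graphics -> period 2, Ethics -> period 8, Algorithms -> period 3, Topology -> period 3, OS -> period 2, Databases -> period 7.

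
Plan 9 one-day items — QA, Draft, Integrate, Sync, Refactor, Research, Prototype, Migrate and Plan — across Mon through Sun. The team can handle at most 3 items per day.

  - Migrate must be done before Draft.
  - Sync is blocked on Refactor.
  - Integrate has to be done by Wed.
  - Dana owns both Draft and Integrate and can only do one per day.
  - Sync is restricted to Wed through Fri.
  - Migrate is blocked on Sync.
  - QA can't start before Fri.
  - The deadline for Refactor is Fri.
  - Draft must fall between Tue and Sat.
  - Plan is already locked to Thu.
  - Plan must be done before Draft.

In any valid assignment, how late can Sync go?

Sync is available from Wed; Sync's own window allows nothing later than Fri; downstream work caps Sync at Thu.
Sync at Thu is achievable: Refactor in Mon; Research in Mon; Integrate in Mon; Prototype in Tue; Draft in Sat; Plan in Thu; Migrate in Fri; Sync in Thu; QA in Fri.

Thu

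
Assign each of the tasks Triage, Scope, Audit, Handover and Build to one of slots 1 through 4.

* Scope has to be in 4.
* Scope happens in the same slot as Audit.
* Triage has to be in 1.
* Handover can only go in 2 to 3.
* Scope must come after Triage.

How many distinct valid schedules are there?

Splitting on Handover: it can be 2 (4), 3 (4). Listing each branch's schedules as (Triage, Scope, Audit, Build):
Handover=2: (1,4,4,1) (1,4,4,2) (1,4,4,3) (1,4,4,4) — 4.
Handover=3: (1,4,4,1) (1,4,4,2) (1,4,4,3) (1,4,4,4) — 4.
Summing: 4 + 4 = 8.

8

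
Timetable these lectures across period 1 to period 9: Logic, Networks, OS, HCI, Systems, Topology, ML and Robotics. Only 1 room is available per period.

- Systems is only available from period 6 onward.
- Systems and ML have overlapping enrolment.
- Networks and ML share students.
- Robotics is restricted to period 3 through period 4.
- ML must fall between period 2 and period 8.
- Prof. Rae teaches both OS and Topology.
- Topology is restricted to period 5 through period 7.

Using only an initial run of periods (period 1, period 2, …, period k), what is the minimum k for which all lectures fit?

With at most 1 per period and 8 lectures, at least 8 periods are needed.
Systems can't be placed before period 6, so the schedule must run through at least period 6.
8 works (last occupied period: period 8): for example HCI -> period 8; ML -> period 2; OS -> period 7; Robotics -> period 3; Systems -> period 6; Logic -> period 1; Topology -> period 5; Networks -> period 4.

8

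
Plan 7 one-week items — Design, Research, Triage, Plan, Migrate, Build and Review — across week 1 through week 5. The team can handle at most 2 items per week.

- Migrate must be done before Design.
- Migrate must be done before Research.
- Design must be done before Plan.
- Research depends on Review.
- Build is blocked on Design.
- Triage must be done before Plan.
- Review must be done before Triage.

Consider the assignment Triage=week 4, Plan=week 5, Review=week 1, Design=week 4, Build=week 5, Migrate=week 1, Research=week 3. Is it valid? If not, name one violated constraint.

Yes, all constraints hold

Build is blocked on Design — holds.
Review must be done before Triage — holds.
Design must be done before Plan — holds.
The team can handle at most 2 items per week — holds.
Migrate must be done before Research — holds.
Triage must be done before Plan — holds.
Migrate must be done before Design — holds.
Research depends on Review — holds.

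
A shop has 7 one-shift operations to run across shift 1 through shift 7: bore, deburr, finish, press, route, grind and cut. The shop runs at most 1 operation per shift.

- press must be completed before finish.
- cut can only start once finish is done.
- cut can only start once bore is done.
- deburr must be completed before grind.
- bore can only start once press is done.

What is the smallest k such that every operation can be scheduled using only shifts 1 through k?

The precedence chain requires at least 3 distinct shifts.
With at most 1 per shift and 7 operations, at least 7 shifts are needed.
7 works (last occupied shift: shift 7): for example bore=shift 2, route=shift 7, cut=shift 4, finish=shift 3, grind=shift 6, deburr=shift 5, press=shift 1.

7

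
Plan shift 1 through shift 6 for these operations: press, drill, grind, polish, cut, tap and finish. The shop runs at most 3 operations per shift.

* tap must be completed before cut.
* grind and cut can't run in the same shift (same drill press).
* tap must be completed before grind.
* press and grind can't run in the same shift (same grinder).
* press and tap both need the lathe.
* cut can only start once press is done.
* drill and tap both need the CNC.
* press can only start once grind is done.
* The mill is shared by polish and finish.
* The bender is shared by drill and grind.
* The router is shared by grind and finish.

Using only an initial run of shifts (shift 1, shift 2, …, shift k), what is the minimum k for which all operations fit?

4

The precedence chain requires at least 4 distinct shifts.
With at most 3 per shift and 7 operations, at least 3 shifts are needed.
4 works (last occupied shift: shift 4): for example finish=shift 3, polish=shift 1, press=shift 3, tap=shift 1, drill=shift 3, grind=shift 2, cut=shift 4.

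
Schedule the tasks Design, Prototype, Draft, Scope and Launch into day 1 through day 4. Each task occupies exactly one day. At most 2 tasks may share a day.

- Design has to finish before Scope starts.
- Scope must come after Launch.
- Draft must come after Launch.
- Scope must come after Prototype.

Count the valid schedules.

59

Splitting on Design: it can be day 1 (22), day 2 (22), day 3 (15). Listing each branch's schedules as (Prototype, Draft, Scope, Launch) by day number:
Design=day 1: (1,3,3,2) (1,3,4,2) (1,4,3,2) (1,4,4,2) (1,4,4,3) (2,2,3,1) (2,2,4,1) (2,3,3,1) (2,3,3,2) (2,3,4,1) (2,3,4,2) (2,4,3,1) (2,4,3,2) (2,4,4,1) (2,4,4,2) (2,4,4,3) (3,2,4,1) (3,3,4,1) (3,3,4,2) (3,4,4,1) (3,4,4,2) (3,4,4,3) — 22.
Design=day 2: (1,2,3,1) (1,2,4,1) (1,3,3,1) (1,3,3,2) (1,3,4,1) (1,3,4,2) (1,4,3,1) (1,4,3,2) (1,4,4,1) (1,4,4,2) (1,4,4,3) (2,3,3,1) (2,3,4,1) (2,4,3,1) (2,4,4,1) (2,4,4,3) (3,2,4,1) (3,3,4,1) (3,3,4,2) (3,4,4,1) (3,4,4,2) (3,4,4,3) — 22.
Design=day 3: (1,2,4,1) (1,3,4,1) (1,3,4,2) (1,4,4,1) (1,4,4,2) (1,4,4,3) (2,2,4,1) (2,3,4,1) (2,3,4,2) (2,4,4,1) (2,4,4,2) (2,4,4,3) (3,2,4,1) (3,4,4,1) (3,4,4,2) — 15.
Summing: 22 + 22 + 15 = 59.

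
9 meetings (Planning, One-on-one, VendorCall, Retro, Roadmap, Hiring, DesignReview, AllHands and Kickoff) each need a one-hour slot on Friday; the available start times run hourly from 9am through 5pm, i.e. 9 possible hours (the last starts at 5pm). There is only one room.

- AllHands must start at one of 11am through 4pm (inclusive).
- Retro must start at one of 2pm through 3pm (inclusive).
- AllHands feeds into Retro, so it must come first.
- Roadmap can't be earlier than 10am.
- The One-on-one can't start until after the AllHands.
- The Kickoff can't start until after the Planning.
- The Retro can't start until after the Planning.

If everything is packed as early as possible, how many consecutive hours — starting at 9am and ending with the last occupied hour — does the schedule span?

9 hours

The precedence chain requires at least 2 distinct hours.
With at most 1 per hour and 9 meetings, at least 9 hours are needed.
Retro can't be placed before 2pm — that is hour 6 counting from 9am — so the schedule must run through at least 6 hours.
9 works (last occupied hour: 5pm): for example VendorCall=3pm; One-on-one=12pm; Roadmap=10am; Retro=2pm; Hiring=4pm; AllHands=11am; Planning=9am; Kickoff=1pm; DesignReview=5pm.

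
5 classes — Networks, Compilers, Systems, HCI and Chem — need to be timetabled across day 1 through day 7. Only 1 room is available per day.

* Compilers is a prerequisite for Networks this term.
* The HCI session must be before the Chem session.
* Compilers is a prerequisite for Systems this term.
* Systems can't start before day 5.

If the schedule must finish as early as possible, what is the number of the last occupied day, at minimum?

day 5

The precedence chain requires at least 2 distinct days.
With at most 1 per day and 5 classes, at least 5 days are needed.
Systems can't be placed before day 5, so the schedule must run through at least day 5.
5 works (last occupied day: day 5): for example Networks -> day 2; Compilers -> day 1; HCI -> day 3; Systems -> day 5; Chem -> day 4.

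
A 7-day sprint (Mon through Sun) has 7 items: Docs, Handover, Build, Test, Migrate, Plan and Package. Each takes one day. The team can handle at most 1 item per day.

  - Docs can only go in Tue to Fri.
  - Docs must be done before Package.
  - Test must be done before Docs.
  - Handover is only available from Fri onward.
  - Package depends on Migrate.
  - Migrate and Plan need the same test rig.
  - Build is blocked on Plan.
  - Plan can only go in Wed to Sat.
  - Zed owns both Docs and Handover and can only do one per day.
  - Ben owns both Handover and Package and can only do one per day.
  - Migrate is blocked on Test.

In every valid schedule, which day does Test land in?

Mon

Downstream work caps Test at Thu.
So Test is pinned to Mon.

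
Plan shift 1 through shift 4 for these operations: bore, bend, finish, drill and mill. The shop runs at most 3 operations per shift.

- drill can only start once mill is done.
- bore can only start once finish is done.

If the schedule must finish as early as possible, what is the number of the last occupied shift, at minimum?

The precedence chain requires at least 2 distinct shifts.
With at most 3 per shift and 5 operations, at least 2 shifts are needed.
2 works (last occupied shift: shift 2): for example finish=shift 1, bore=shift 2, bend=shift 1, mill=shift 1, drill=shift 2.

shift 2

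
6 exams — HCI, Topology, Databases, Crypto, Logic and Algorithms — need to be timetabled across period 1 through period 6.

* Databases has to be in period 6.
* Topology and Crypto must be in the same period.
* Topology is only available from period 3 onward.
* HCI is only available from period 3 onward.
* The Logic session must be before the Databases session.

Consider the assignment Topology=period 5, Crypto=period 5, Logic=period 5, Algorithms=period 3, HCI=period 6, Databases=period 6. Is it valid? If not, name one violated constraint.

Topology and Crypto must be in the same period — holds.
The Logic session must be before the Databases session — holds.
HCI is only available from period 3 onward — holds.
Topology is only available from period 3 onward — holds.
Databases has to be in period 6 — holds.

Yes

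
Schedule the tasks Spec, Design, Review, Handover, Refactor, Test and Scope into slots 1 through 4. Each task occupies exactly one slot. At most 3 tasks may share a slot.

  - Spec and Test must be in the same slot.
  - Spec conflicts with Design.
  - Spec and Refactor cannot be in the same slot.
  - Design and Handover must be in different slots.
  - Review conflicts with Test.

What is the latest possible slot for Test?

4

Test at 4 is achievable: Handover -> 2; Scope -> 2; Design -> 1; Spec -> 4; Review -> 1; Test -> 4; Refactor -> 1.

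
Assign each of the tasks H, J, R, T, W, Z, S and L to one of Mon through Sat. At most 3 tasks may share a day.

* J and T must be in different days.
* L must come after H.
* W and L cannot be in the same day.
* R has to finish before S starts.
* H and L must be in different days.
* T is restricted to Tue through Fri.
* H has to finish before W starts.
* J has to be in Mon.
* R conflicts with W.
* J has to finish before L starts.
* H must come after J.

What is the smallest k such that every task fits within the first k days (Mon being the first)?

The precedence chain requires at least 3 distinct days.
With at most 3 per day and 8 tasks, at least 3 days are needed.
Could 3 days be enough, i.e. nothing placed later than Wed? No: J's window within 3 days is {Mon}; L must come after J (at Mon or later) → {Tue, Wed}; H must come after J (at Mon or later) → {Tue, Wed}; L must come after H (at Tue or later) → {Wed}; H must come before L (at Wed or earlier) → {Tue}; W must come after H (at Tue or later) → {Wed}; L can't share with W (Wed) → nothing is left.
So 3 days is not enough.
4 works (last occupied day: Thu): for example T=Tue; W=Thu; Z=Mon; L=Wed; S=Tue; H=Tue; J=Mon; R=Mon.

4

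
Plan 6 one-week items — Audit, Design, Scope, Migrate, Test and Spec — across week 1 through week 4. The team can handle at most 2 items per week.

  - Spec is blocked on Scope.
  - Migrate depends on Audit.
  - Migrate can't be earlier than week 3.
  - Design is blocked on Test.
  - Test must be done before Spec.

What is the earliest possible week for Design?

week 2

Precedence pushes Design to at least week 2.
Design at week 2 is achievable: Test in week 1; Scope in week 2; Design in week 2; Migrate in week 3; Spec in week 3; Audit in week 1.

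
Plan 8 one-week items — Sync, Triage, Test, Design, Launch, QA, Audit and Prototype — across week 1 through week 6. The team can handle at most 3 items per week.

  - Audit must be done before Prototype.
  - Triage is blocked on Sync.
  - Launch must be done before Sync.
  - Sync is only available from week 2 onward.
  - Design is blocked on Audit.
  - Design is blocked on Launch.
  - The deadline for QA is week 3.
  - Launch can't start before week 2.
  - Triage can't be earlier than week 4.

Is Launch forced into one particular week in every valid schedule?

No

Launch can be week 2 (e.g. QA in week 1; Audit in week 1; Triage in week 4; Design in week 3; Launch in week 2; Sync in week 3; Test in week 1; Prototype in week 2) or week 3 (e.g. QA=week 1; Launch=week 3; Test=week 1; Triage=week 5; Prototype=week 2; Design=week 4; Audit=week 1; Sync=week 4).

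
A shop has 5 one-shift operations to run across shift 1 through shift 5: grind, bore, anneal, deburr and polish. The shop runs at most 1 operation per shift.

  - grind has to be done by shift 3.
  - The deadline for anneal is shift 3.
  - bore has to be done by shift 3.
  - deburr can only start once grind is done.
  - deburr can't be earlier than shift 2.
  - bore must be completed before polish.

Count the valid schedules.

Splitting on grind: it can be shift 1 (4), shift 2 (4), shift 3 (4). Listing each branch's schedules as (bore, anneal, deburr, polish) by shift number:
grind=shift 1: (2,3,4,5) (2,3,5,4) (3,2,4,5) (3,2,5,4) — 4.
grind=shift 2: (1,3,4,5) (1,3,5,4) (3,1,4,5) (3,1,5,4) — 4.
grind=shift 3: (1,2,4,5) (1,2,5,4) (2,1,4,5) (2,1,5,4) — 4.
Summing: 4 + 4 + 4 = 12.

12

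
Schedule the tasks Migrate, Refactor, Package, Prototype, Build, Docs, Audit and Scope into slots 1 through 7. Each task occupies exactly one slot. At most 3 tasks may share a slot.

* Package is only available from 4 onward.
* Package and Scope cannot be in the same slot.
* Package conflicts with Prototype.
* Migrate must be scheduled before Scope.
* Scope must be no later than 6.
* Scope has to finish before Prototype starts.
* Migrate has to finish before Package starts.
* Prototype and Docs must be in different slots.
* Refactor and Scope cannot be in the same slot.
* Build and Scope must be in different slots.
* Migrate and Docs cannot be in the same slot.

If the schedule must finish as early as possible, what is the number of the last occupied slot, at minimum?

slot 4

The precedence chain requires at least 3 distinct slots.
With at most 3 per slot and 8 tasks, at least 3 slots are needed.
Package can't be placed before 4, so the schedule must run through at least slot 4.
4 works (last occupied slot: 4): for example Scope in 2, Audit in 2, Prototype in 3, Docs in 2, Package in 4, Migrate in 1, Build in 1, Refactor in 1.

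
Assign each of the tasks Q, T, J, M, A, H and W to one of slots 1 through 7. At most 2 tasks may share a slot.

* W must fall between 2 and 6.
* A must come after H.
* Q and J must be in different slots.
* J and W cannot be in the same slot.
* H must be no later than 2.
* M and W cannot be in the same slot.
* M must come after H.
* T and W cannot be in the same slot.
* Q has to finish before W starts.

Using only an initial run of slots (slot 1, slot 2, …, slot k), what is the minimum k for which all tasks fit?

4

The precedence chain requires at least 2 distinct slots.
With at most 2 per slot and 7 tasks, at least 4 slots are needed.
4 works (last occupied slot: 4): for example M -> 3, W -> 2, J -> 4, A -> 2, T -> 3, Q -> 1, H -> 1.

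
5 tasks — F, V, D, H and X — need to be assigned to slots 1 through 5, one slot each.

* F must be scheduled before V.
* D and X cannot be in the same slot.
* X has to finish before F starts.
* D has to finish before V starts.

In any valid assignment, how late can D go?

Downstream work caps D at 4.
D at 4 is achievable: D=4; V=5; X=1; F=2; H=1.

4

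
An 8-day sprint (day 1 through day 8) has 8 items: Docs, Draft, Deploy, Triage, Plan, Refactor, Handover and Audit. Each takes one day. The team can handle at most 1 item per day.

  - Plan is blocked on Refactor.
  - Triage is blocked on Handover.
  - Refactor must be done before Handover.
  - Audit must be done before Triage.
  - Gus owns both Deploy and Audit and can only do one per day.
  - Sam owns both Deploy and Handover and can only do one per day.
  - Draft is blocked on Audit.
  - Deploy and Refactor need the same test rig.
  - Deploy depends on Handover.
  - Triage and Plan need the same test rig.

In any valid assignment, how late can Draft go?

Precedence pushes Draft to at least day 2.
Draft at day 8 is achievable: Refactor=day 1, Docs=day 7, Handover=day 2, Plan=day 6, Deploy=day 5, Draft=day 8, Audit=day 3, Triage=day 4.

day 8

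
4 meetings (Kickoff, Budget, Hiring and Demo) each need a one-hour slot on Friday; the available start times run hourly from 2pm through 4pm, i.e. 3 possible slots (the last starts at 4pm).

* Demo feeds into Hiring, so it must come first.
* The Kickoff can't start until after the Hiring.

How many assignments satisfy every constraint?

Enumerating: Demo in 2pm, Budget in 2pm, Hiring in 3pm, Kickoff in 4pm | Hiring in 3pm; Demo in 2pm; Kickoff in 4pm; Budget in 3pm | Hiring in 3pm, Demo in 2pm, Kickoff in 4pm, Budget in 4pm.

3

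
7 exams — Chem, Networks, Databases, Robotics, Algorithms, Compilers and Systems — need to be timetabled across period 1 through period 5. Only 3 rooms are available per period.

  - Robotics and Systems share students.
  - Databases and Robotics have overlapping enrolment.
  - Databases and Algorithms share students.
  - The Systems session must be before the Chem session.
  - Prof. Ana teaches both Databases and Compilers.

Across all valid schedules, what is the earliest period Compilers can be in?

period 1

Compilers at period 1 is achievable: Systems -> period 1, Databases -> period 2, Compilers -> period 1, Robotics -> period 3, Algorithms -> period 3, Chem -> period 2, Networks -> period 1.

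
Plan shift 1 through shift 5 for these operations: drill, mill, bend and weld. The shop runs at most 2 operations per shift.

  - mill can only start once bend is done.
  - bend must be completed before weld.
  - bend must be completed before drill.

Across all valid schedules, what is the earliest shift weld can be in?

shift 2

Precedence pushes weld to at least shift 2.
weld at shift 2 is achievable: drill=shift 2; bend=shift 1; weld=shift 2; mill=shift 3.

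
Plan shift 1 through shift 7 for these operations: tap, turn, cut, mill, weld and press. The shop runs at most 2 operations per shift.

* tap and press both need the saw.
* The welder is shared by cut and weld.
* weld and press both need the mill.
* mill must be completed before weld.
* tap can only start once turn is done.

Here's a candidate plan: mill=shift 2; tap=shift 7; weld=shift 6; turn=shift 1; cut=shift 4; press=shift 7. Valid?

The shop runs at most 2 operations per shift — holds.
The welder is shared by cut and weld — holds.
weld and press both need the mill — holds.
mill must be completed before weld — holds.
tap can only start once turn is done — holds.
tap and press both need the saw — violated.

No — it violates: tap and press both need the saw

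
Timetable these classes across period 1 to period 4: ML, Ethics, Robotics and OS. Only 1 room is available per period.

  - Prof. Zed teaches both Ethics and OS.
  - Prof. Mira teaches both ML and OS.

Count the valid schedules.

Splitting on ML: it can be period 1 (6), period 2 (6), period 3 (6), period 4 (6). Listing each branch's schedules as (Ethics, Robotics, OS) by period number:
ML=period 1: (2,3,4) (2,4,3) (3,2,4) (3,4,2) (4,2,3) (4,3,2) — 6.
ML=period 2: (1,3,4) (1,4,3) (3,1,4) (3,4,1) (4,1,3) (4,3,1) — 6.
ML=period 3: (1,2,4) (1,4,2) (2,1,4) (2,4,1) (4,1,2) (4,2,1) — 6.
ML=period 4: (1,2,3) (1,3,2) (2,1,3) (2,3,1) (3,1,2) (3,2,1) — 6.
Summing: 6 + 6 + 6 + 6 = 24.

24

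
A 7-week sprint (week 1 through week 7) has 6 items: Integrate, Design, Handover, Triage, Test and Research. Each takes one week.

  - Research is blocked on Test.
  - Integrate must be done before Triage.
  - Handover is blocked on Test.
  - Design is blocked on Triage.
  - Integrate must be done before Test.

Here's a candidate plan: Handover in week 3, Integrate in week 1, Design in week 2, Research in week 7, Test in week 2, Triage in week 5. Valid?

Handover is blocked on Test — holds.
Design is blocked on Triage — violated.
Integrate must be done before Test — holds.
Integrate must be done before Triage — holds.
Research is blocked on Test — holds.

Invalid. Design is blocked on Triage.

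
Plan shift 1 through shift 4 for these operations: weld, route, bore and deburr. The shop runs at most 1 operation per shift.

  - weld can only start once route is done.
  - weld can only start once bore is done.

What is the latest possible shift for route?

shift 3

Downstream work caps route at shift 3.
route at shift 3 is achievable: deburr=shift 2, bore=shift 1, route=shift 3, weld=shift 4.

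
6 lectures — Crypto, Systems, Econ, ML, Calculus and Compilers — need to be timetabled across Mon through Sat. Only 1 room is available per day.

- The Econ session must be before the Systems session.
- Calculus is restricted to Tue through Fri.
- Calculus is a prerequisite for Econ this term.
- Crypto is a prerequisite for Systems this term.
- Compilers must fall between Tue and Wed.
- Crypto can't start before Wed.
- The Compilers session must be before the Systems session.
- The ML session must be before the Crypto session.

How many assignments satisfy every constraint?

5

Splitting on Crypto: it can be Wed (1), Thu (2), Fri (2). Listing each branch's schedules as (Systems, Econ, ML, Calculus, Compilers):
Crypto=Wed: (Sat,Fri,Mon,Thu,Tue) — 1.
Crypto=Thu: (Sat,Fri,Mon,Tue,Wed) (Sat,Fri,Mon,Wed,Tue) — 2.
Crypto=Fri: (Sat,Thu,Mon,Tue,Wed) (Sat,Thu,Mon,Wed,Tue) — 2.
Summing: 1 + 2 + 2 = 5.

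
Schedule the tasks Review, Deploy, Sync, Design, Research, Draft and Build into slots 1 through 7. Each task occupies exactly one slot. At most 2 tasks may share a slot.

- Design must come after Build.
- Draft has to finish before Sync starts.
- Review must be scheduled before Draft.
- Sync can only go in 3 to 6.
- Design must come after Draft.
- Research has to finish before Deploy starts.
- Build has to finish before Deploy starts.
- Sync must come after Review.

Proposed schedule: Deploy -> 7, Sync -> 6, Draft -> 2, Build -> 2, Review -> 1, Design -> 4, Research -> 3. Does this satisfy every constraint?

Yes

Sync can only go in 3 to 6 — holds.
Build has to finish before Deploy starts — holds.
Sync must come after Review — holds.
Research has to finish before Deploy starts — holds.
Review must be scheduled before Draft — holds.
Draft has to finish before Sync starts — holds.
At most 2 tasks may share a slot — holds.
Design must come after Draft — holds.
Design must come after Build — holds.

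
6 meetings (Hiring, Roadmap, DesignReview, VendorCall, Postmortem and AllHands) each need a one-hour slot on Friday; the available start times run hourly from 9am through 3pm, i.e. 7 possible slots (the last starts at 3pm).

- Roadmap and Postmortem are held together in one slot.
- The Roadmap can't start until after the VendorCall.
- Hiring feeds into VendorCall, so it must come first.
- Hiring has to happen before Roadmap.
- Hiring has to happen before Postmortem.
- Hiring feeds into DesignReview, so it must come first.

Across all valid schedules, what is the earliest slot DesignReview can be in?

10am

Precedence pushes DesignReview to at least 10am.
DesignReview at 10am is achievable: Hiring -> 9am, DesignReview -> 10am, Roadmap -> 11am, Postmortem -> 11am, AllHands -> 9am, VendorCall -> 10am.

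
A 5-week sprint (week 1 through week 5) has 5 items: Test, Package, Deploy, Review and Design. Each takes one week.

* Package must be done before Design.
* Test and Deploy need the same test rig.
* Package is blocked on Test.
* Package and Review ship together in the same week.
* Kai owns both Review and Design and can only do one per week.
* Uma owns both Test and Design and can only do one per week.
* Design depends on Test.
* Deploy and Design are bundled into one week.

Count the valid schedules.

Splitting on Test: it can be week 1 (6), week 2 (3), week 3 (1). Listing each branch's schedules as (Package, Deploy, Review, Design) by week number:
Test=week 1: (2,3,2,3) (2,4,2,4) (2,5,2,5) (3,4,3,4) (3,5,3,5) (4,5,4,5) — 6.
Test=week 2: (3,4,3,4) (3,5,3,5) (4,5,4,5) — 3.
Test=week 3: (4,5,4,5) — 1.
Summing: 6 + 3 + 1 = 10.

10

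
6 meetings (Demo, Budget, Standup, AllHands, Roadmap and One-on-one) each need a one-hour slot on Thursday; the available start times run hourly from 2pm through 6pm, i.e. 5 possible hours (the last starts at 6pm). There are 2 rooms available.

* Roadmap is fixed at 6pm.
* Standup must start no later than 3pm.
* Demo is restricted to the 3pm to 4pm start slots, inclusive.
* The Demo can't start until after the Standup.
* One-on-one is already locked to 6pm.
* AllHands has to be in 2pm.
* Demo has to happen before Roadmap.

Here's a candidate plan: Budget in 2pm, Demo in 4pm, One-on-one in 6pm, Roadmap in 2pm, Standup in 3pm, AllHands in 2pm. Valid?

Demo is restricted to the 3pm to 4pm start slots, inclusive — holds.
One-on-one is already locked to 6pm — holds.
There are 2 rooms available — violated.
Demo has to happen before Roadmap — violated.
Roadmap is fixed at 6pm — violated.
The Demo can't start until after the Standup — holds.
Standup must start no later than 3pm — holds.
AllHands has to be in 2pm — holds.

Invalid. Roadmap is fixed at 6pm.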